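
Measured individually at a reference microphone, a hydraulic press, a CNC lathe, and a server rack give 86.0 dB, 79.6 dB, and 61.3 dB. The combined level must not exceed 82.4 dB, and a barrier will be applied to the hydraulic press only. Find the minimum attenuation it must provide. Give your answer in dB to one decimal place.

Everything except the hydraulic press sums to 10^(79.6/10) + 10^(61.3/10) = 9.255e+07 in linear terms, 79.66 dB.
The limit corresponds to 10^(82.4/10) = 1.738e+08; subtracting the fixed part leaves 8.123e+07 for the hydraulic press, i.e. 79.10 dB.
So the hydraulic press must be reduced from 86.0 to 79.10 dB: IL = 6.90 dB.

6.9 dB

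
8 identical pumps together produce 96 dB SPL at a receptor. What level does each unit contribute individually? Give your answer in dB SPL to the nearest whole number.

87 dB SPL

For N identical incoherent sources L_total = L₁ + 10·log₁₀ N, so L₁ = 96 − 10·log₁₀(8) = 96 − 9.031.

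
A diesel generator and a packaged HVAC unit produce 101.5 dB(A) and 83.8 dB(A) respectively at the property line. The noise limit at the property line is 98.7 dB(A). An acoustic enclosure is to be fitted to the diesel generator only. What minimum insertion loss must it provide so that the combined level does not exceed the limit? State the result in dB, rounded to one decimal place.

Fixed contribution from the other source: Σ 10^(L/10) = 10^(83.8/10) = 2.399e+08 (83.80 dB(A)).
To meet 98.7 dB(A) overall, the treated diesel generator may contribute at most 10^(98.7/10) − 2.399e+08 = 7.173e+09, i.e. 98.56 dB(A).
So the diesel generator must be reduced from 101.5 to 98.56 dB(A): IL = 2.94 dB.

2.9 dB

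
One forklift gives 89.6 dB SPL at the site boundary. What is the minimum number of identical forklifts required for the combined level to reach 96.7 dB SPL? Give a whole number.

6

Need L₁ + 10·log₁₀ N ≥ 96.7, i.e. log₁₀ N ≥ 0.71.
N ≥ 10^(7.1/10) = 5.129, so N = 6.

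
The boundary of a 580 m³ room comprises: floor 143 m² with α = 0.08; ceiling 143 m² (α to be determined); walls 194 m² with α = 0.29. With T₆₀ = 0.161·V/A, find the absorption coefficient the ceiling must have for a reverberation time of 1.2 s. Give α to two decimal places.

A = 0.161·V/T₆₀ = 0.161·580/1.2 = 77.82 m² sabins.
Absorption from the other surfaces = 143·0.08 + 194·0.29 = 67.70 m², so the ceiling must supply 10.12 m² over 143 m².
α = 10.12/143 = 0.071.

0.07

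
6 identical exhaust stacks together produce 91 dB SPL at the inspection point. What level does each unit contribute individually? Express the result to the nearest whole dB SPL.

Dividing the total intensity by 6 lowers the level by 10·log₁₀ 6 = 7.782 dB: L₁ = 91 − 7.782.

83 dB SPL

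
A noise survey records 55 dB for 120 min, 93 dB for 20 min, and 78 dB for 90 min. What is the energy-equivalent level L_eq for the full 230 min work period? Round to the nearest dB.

83 dB

L_eq = 10·log₁₀[(1/T)·Σ tᵢ·10^(Lᵢ/10)] with T = 230 min.
Σ tᵢ·10^(Lᵢ/10) = 120·10^(55/10) + 20·10^(93/10) + 90·10^(78/10) = 4.562e+10.
L_eq = 10·log₁₀(4.562e+10/230) = 82.97 dB.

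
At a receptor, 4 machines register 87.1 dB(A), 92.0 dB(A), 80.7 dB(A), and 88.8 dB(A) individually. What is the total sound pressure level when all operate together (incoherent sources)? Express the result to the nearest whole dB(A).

For uncorrelated sources the intensities add, so convert each level to linear form, sum, and take 10·log₁₀ of the total.
Σ 10^(L/10) = 10^(87.1/10) + 10^(92.0/10) + 10^(80.7/10) + 10^(88.8/10) = 2.974e+09.
L_total = 10·log₁₀(2.974e+09) = 94.73 dB(A).

95 dB(A)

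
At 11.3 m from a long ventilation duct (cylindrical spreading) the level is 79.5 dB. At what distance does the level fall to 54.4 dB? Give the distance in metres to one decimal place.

3656.6 m

For a line source L₁ − L₂ = 10·log₁₀(r₂/r₁), so r₂ = r₁·10^((L₁−L₂)/10).
r₂ = 11.3·10^((79.5−54.4)/10) = 11.3·10^(25.1/10) = 3656.61 m.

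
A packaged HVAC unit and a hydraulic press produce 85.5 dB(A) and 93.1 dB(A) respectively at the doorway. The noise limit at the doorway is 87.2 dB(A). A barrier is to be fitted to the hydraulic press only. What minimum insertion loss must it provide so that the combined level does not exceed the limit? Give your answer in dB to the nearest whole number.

11 dB

Everything except the hydraulic press sums to 10^(85.5/10) = 3.548e+08 in linear terms, 85.50 dB(A).
To meet 87.2 dB(A) overall, the treated hydraulic press may contribute at most 10^(87.2/10) − 3.548e+08 = 1.700e+08, i.e. 82.30 dB(A).
So the hydraulic press must be reduced from 93.1 to 82.30 dB(A): IL = 10.80 dB.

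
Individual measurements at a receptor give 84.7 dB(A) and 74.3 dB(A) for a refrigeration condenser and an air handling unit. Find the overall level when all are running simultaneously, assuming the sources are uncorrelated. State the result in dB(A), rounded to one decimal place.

Incoherent sources combine by intensity addition: L_total = 10·log₁₀(Σ 10^(L_i/10)).
Σ 10^(L/10) = 10^(84.7/10) + 10^(74.3/10) = 3.220e+08.
L_total = 10·log₁₀(3.220e+08) = 85.08 dB(A).

85.1 dB(A)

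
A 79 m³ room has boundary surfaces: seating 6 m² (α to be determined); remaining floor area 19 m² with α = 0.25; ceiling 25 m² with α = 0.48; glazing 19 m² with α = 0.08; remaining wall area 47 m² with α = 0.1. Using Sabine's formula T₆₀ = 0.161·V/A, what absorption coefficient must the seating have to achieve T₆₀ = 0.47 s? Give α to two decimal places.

A = 0.161·V/T₆₀ = 0.161·79/0.47 = 27.06 m² sabins.
Absorption from the other surfaces = 19·0.25 + 25·0.48 + 19·0.08 + 47·0.1 = 22.97 m², so the seating must supply 4.09 m² over 6 m².
α = 4.09/6 = 0.682.

0.68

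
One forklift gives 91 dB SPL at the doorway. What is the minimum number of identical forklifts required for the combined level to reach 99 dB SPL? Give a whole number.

Need L₁ + 10·log₁₀ N ≥ 99, i.e. log₁₀ N ≥ 0.80.
N ≥ 10^(8.0/10) = 6.310, so N = 7.

7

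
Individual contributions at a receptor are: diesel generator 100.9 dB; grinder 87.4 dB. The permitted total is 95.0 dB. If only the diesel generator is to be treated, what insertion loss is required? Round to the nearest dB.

The untreated sources together contribute 10^(87.4/10) = 5.495e+08, i.e. 87.40 dB.
To meet 95.0 dB overall, the treated diesel generator may contribute at most 10^(95.0/10) − 5.495e+08 = 2.613e+09, i.e. 94.17 dB.
So the diesel generator must be reduced from 100.9 to 94.17 dB: IL = 6.73 dB.

7 dB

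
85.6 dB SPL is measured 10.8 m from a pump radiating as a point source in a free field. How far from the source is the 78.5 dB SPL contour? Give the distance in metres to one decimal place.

24.5 m

For a point source L₁ − L₂ = 20·log₁₀(r₂/r₁), so r₂ = r₁·10^((L₁−L₂)/20).
r₂ = 10.8·10^((85.6−78.5)/20) = 10.8·10^(7.1/20) = 24.46 m.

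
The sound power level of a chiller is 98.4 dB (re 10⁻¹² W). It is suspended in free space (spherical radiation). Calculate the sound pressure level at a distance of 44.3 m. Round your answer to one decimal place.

54.5 dB

L_p = L_w − 10·log₁₀(4π·r²) with r = 44.3 m.
4π·r² = 2.466e+04 m², 10·log₁₀ of that is 43.920 dB.
L_p = 98.4 − 43.920 = 54.48 dB.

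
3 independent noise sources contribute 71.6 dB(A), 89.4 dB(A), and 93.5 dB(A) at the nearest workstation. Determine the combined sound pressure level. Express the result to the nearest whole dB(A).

Incoherent sources combine by intensity addition: L_total = 10·log₁₀(Σ 10^(L_i/10)).
Σ 10^(L/10) = 10^(71.6/10) + 10^(89.4/10) + 10^(93.5/10) = 3.124e+09.
L_total = 10·log₁₀(3.124e+09) = 94.95 dB(A).

95 dB(A)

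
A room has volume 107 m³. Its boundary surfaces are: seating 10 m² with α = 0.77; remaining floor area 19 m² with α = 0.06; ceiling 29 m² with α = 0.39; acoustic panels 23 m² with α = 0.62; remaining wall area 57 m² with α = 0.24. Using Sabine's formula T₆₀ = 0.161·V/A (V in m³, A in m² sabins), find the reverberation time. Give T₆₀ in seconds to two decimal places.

A = Σ Sᵢαᵢ = 10·0.77 + 19·0.06 + 29·0.39 + 23·0.62 + 57·0.24 = 48.09 m².
T₆₀ = 0.161 × 107 / 48.09 = 0.358 s.

0.36 s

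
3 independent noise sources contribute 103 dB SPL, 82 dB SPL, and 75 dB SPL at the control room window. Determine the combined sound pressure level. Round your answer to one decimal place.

103.0 dB SPL

For uncorrelated sources the intensities add, so convert each level to linear form, sum, and take 10·log₁₀ of the total.
Σ 10^(L/10) = 10^(103/10) + 10^(82/10) + 10^(75/10) = 2.014e+10.
L_total = 10·log₁₀(2.014e+10) = 103.04 dB SPL.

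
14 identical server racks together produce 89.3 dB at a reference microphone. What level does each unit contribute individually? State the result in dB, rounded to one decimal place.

77.8 dB

Dividing the total intensity by 14 lowers the level by 10·log₁₀ 14 = 11.461 dB: L₁ = 89.3 − 11.461.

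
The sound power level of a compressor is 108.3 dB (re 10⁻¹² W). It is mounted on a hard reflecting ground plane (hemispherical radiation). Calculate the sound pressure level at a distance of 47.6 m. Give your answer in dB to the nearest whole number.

The power spreads over a hemisphere of area 2π·r², so L_p = L_w − 10·log₁₀(2π·r²).
2π·r² = 1.424e+04 m², 10·log₁₀ of that is 41.534 dB.
L_p = 108.3 − 41.534 = 66.77 dB.

67 dB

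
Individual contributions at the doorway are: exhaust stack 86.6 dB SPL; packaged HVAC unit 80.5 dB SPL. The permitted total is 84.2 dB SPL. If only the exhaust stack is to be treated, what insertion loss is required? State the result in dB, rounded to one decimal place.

Everything except the exhaust stack sums to 10^(80.5/10) = 1.122e+08 in linear terms, 80.50 dB SPL.
The limit corresponds to 10^(84.2/10) = 2.630e+08; subtracting the fixed part leaves 1.508e+08 for the exhaust stack, i.e. 81.78 dB SPL.
Required insertion loss = 86.6 − 81.78 = 4.82 dB.

4.8 dB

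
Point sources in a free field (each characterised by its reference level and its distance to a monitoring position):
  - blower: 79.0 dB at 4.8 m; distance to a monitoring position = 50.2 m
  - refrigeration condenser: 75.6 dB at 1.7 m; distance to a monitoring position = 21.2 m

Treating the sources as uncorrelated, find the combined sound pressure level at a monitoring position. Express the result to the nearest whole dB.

Propagate each source to the receiver with L = L_ref − 20·log₁₀(r/r_ref), then add intensities.
blower: 79.0 − 20·log₁₀(50.2/4.8) = 79.0 − 20.39 = 58.61 dB.
refrigeration condenser: 75.6 − 20·log₁₀(21.2/1.7) = 75.6 − 21.92 = 53.68 dB.
Σ 10^(L/10) = 9.597e+05 → L_total = 10·log₁₀(9.597e+05) = 59.82 dB.

60 dB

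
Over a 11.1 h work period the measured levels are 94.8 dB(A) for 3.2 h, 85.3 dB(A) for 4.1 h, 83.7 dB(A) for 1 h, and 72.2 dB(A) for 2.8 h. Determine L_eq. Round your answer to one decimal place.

The energy average is taken in the linear domain: L_eq = 10·log₁₀[(Σ tᵢ·10^(Lᵢ/10))/T], T = 11.1 h.
Σ tᵢ·10^(Lᵢ/10) = 3.2·10^(94.8/10) + 4.1·10^(85.3/10) + 1·10^(83.7/10) + 2.8·10^(72.2/10) = 1.133e+10.
L_eq = 10·log₁₀(1.133e+10/11.1) = 90.09 dB(A).

90.1 dB(A)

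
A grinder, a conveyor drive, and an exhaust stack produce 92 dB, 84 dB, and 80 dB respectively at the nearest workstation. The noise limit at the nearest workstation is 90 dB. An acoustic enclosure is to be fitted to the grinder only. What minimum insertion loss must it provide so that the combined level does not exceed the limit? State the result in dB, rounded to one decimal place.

Everything except the grinder sums to 10^(84/10) + 10^(80/10) = 3.512e+08 in linear terms, 85.46 dB.
To meet 90 dB overall, the treated grinder may contribute at most 10^(90/10) − 3.512e+08 = 6.488e+08, i.e. 88.12 dB.
Required insertion loss = 92 − 88.12 = 3.88 dB.

3.9 dB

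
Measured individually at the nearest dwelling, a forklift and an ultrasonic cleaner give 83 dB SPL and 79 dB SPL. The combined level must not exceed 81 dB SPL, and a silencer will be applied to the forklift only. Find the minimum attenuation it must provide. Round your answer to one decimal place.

The untreated sources together contribute 10^(79/10) = 7.943e+07, i.e. 79.00 dB SPL.
The limit corresponds to 10^(81/10) = 1.259e+08; subtracting the fixed part leaves 4.646e+07 for the forklift, i.e. 76.67 dB SPL.
Required insertion loss = 83 − 76.67 = 6.33 dB.

6.3 dB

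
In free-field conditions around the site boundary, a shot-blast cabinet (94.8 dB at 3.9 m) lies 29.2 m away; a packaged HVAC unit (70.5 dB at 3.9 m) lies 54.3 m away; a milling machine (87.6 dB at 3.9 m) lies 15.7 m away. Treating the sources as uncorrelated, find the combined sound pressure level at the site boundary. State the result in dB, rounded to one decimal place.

Propagate each source to the receiver with L = L_ref − 20·log₁₀(r/r_ref), then add intensities.
shot-blast cabinet: 94.8 − 20·log₁₀(29.2/3.9) = 94.8 − 17.49 = 77.31 dB.
packaged HVAC unit: 70.5 − 20·log₁₀(54.3/3.9) = 70.5 − 22.87 = 47.63 dB.
milling machine: 87.6 − 20·log₁₀(15.7/3.9) = 87.6 − 12.10 = 75.50 dB.
Σ 10^(L/10) = 8.944e+07 → L_total = 10·log₁₀(8.944e+07) = 79.52 dB.

79.5 dB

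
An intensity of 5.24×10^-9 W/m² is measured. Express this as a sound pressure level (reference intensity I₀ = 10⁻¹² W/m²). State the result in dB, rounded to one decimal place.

I/I₀ = 5.24×10^-9/10⁻¹² = 5.24×10^3, and L = 10·log₁₀(I/I₀).
L = 10·(0.7193 + 3) = 37.19 dB.

37.2 dB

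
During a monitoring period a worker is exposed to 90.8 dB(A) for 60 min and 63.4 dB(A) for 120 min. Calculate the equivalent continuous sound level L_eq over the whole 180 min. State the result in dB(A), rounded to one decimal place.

Weight each interval's intensity by its duration and average over T = 180 min:
Σ tᵢ·10^(Lᵢ/10) = 60·10^(90.8/10) + 120·10^(63.4/10) = 7.240e+10.
L_eq = 10·log₁₀(7.240e+10/180) = 86.04 dB(A).

86.0 dB(A)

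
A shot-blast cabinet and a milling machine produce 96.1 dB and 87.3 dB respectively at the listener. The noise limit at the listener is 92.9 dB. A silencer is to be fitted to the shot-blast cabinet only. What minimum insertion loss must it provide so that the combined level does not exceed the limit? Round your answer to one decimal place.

4.6 dB

Everything except the shot-blast cabinet sums to 10^(87.3/10) = 5.370e+08 in linear terms, 87.30 dB.
The limit corresponds to 10^(92.9/10) = 1.950e+09; subtracting the fixed part leaves 1.413e+09 for the shot-blast cabinet, i.e. 91.50 dB.
So the shot-blast cabinet must be reduced from 96.1 to 91.50 dB: IL = 4.60 dB.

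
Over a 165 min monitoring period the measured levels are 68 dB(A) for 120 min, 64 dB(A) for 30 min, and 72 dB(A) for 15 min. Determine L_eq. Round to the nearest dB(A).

Weight each interval's intensity by its duration and average over T = 165 min:
Σ tᵢ·10^(Lᵢ/10) = 120·10^(68/10) + 30·10^(64/10) + 15·10^(72/10) = 1.070e+09.
L_eq = 10·log₁₀(1.070e+09/165) = 68.12 dB(A).

68 dB(A)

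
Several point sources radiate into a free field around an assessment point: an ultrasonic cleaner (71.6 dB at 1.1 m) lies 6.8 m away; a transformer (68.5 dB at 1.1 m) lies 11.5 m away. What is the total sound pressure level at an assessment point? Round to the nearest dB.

56 dB

Propagate each source to the receiver with L = L_ref − 20·log₁₀(r/r_ref), then add intensities.
ultrasonic cleaner: 71.6 − 20·log₁₀(6.8/1.1) = 71.6 − 15.82 = 55.78 dB.
transformer: 68.5 − 20·log₁₀(11.5/1.1) = 68.5 − 20.39 = 48.11 dB.
Σ 10^(L/10) = 4.430e+05 → L_total = 10·log₁₀(4.430e+05) = 56.46 dB.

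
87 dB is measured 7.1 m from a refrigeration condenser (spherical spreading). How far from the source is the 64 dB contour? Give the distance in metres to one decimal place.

The 23.0 dB drop corresponds to a distance ratio of 10^(23.0/20) for a point source.
r₂ = 7.1·10^((87−64)/20) = 7.1·10^(23.0/20) = 100.29 m.

100.3 m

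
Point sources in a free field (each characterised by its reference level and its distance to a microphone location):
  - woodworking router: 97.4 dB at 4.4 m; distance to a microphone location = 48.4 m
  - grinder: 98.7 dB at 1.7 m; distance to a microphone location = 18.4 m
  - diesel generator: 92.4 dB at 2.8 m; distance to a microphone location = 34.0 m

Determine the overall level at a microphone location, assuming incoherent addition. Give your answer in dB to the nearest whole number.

81 dB

Apply inverse-square spreading to bring every level to the receiver, then sum 10^(L/10).
woodworking router: 97.4 − 20·log₁₀(48.4/4.4) = 97.4 − 20.83 = 76.57 dB.
grinder: 98.7 − 20·log₁₀(18.4/1.7) = 98.7 − 20.69 = 78.01 dB.
diesel generator: 92.4 − 20·log₁₀(34.0/2.8) = 92.4 − 21.69 = 70.71 dB.
Σ 10^(L/10) = 1.205e+08 → L_total = 10·log₁₀(1.205e+08) = 80.81 dB.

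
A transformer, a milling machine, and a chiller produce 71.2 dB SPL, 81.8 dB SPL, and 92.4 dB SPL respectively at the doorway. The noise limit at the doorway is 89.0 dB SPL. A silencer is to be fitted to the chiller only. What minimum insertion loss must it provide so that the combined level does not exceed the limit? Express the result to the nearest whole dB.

The untreated sources together contribute 10^(71.2/10) + 10^(81.8/10) = 1.645e+08, i.e. 82.16 dB SPL.
To meet 89.0 dB SPL overall, the treated chiller may contribute at most 10^(89.0/10) − 1.645e+08 = 6.298e+08, i.e. 87.99 dB SPL.
So the chiller must be reduced from 92.4 to 87.99 dB SPL: IL = 4.41 dB.

4 dB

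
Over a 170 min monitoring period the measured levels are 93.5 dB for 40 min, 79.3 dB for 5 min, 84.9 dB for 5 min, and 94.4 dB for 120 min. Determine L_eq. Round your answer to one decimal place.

93.9 dB

L_eq = 10·log₁₀[(1/T)·Σ tᵢ·10^(Lᵢ/10)] with T = 170 min.
Σ tᵢ·10^(Lᵢ/10) = 40·10^(93.5/10) + 5·10^(79.3/10) + 5·10^(84.9/10) + 120·10^(94.4/10) = 4.220e+11.
L_eq = 10·log₁₀(4.220e+11/170) = 93.95 dB.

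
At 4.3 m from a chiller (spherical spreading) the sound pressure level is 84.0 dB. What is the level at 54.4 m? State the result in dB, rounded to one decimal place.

62.0 dB

Point-source attenuation: ΔL = 20·log₁₀(r₂/r₁) = 20·log₁₀(54.4/4.3) = 22.043 dB.
L₂ = 84.0 − 20·log₁₀(54.4/4.3) = 84.0 − 22.043 = 61.96 dB.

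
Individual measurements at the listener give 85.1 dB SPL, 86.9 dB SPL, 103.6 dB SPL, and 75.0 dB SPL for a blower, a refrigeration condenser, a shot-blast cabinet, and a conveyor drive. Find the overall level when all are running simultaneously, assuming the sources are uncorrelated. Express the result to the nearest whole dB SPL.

Incoherent sources combine by intensity addition: L_total = 10·log₁₀(Σ 10^(L_i/10)).
Σ 10^(L/10) = 10^(85.1/10) + 10^(86.9/10) + 10^(103.6/10) + 10^(75.0/10) = 2.375e+10.
L_total = 10·log₁₀(2.375e+10) = 103.76 dB SPL.

104 dB SPL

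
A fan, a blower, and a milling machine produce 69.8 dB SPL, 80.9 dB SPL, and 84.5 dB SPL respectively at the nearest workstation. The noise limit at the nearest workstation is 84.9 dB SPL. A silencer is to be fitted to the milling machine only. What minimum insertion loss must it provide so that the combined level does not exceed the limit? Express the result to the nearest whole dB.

2 dB

The untreated sources together contribute 10^(69.8/10) + 10^(80.9/10) = 1.326e+08, i.e. 81.22 dB SPL.
The limit corresponds to 10^(84.9/10) = 3.090e+08; subtracting the fixed part leaves 1.765e+08 for the milling machine, i.e. 82.47 dB SPL.
Required insertion loss = 84.5 − 82.47 = 2.03 dB.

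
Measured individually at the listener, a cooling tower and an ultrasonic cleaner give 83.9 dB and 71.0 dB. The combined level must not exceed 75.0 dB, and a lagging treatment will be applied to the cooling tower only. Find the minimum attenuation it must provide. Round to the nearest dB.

11 dB

Fixed contribution from the other source: Σ 10^(L/10) = 10^(71.0/10) = 1.259e+07 (71.00 dB).
To meet 75.0 dB overall, the treated cooling tower may contribute at most 10^(75.0/10) − 1.259e+07 = 1.903e+07, i.e. 72.80 dB.
So the cooling tower must be reduced from 83.9 to 72.80 dB: IL = 11.10 dB.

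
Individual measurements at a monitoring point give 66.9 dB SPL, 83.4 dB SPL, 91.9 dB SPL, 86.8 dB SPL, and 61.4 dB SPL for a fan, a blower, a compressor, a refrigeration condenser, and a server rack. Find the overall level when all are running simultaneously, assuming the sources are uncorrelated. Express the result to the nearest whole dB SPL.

For uncorrelated sources the intensities add, so convert each level to linear form, sum, and take 10·log₁₀ of the total.
Σ 10^(L/10) = 10^(66.9/10) + 10^(83.4/10) + 10^(91.9/10) + 10^(86.8/10) + 10^(61.4/10) = 2.253e+09.
L_total = 10·log₁₀(2.253e+09) = 93.53 dB SPL.

94 dB SPL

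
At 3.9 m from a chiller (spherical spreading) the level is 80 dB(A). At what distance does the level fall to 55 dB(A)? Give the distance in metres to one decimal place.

69.4 m

For a point source L₁ − L₂ = 20·log₁₀(r₂/r₁), so r₂ = r₁·10^((L₁−L₂)/20).
r₂ = 3.9·10^((80−55)/20) = 3.9·10^(25.0/20) = 69.35 m.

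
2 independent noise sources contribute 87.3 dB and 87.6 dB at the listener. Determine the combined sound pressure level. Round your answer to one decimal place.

90.5 dB

For uncorrelated sources the intensities add, so convert each level to linear form, sum, and take 10·log₁₀ of the total.
Σ 10^(L/10) = 10^(87.3/10) + 10^(87.6/10) = 1.112e+09.
L_total = 10·log₁₀(1.112e+09) = 90.46 dB.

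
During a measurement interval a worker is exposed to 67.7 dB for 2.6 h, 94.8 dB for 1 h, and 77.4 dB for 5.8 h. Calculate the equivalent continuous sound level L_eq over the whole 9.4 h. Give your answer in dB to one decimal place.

L_eq = 10·log₁₀[(1/T)·Σ tᵢ·10^(Lᵢ/10)] with T = 9.4 h.
Σ tᵢ·10^(Lᵢ/10) = 2.6·10^(67.7/10) + 1·10^(94.8/10) + 5.8·10^(77.4/10) = 3.354e+09.
L_eq = 10·log₁₀(3.354e+09/9.4) = 85.52 dB.

85.5 dB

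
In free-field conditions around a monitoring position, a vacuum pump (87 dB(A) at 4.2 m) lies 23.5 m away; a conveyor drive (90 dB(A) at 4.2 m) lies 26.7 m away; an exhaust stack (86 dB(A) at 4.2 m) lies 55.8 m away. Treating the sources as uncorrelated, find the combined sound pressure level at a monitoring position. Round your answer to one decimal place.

76.3 dB(A)

Propagate each source to the receiver with L = L_ref − 20·log₁₀(r/r_ref), then add intensities.
vacuum pump: 87 − 20·log₁₀(23.5/4.2) = 87 − 14.96 = 72.04 dB(A).
conveyor drive: 90 − 20·log₁₀(26.7/4.2) = 90 − 16.07 = 73.93 dB(A).
exhaust stack: 86 − 20·log₁₀(55.8/4.2) = 86 − 22.47 = 63.53 dB(A).
Σ 10^(L/10) = 4.301e+07 → L_total = 10·log₁₀(4.301e+07) = 76.34 dB(A).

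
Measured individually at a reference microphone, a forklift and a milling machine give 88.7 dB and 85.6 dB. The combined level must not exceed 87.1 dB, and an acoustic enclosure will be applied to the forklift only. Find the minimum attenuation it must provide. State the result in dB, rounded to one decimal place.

Fixed contribution from the other source: Σ 10^(L/10) = 10^(85.6/10) = 3.631e+08 (85.60 dB).
To meet 87.1 dB overall, the treated forklift may contribute at most 10^(87.1/10) − 3.631e+08 = 1.498e+08, i.e. 81.75 dB.
Required insertion loss = 88.7 − 81.75 = 6.95 dB.

6.9 dB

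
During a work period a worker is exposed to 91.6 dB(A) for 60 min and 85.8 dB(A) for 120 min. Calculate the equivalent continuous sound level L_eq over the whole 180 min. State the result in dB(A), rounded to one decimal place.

The energy average is taken in the linear domain: L_eq = 10·log₁₀[(Σ tᵢ·10^(Lᵢ/10))/T], T = 180 min.
Σ tᵢ·10^(Lᵢ/10) = 60·10^(91.6/10) + 120·10^(85.8/10) = 1.323e+11.
L_eq = 10·log₁₀(1.323e+11/180) = 88.66 dB(A).

88.7 dB(A)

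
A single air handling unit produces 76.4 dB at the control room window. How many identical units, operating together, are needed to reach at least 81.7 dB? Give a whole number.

4

Need L₁ + 10·log₁₀ N ≥ 81.7, i.e. log₁₀ N ≥ 0.53.
N ≥ 10^(5.3/10) = 3.388, so N = 4.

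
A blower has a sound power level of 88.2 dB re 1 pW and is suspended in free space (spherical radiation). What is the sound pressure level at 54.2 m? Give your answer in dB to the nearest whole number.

43 dB

Free-field spherical radiation: L_p = L_w − 10·log₁₀(4π·r²), r = 54.2 m.
4π·r² = 3.692e+04 m², 10·log₁₀ of that is 45.672 dB.
L_p = 88.2 − 45.672 = 42.53 dB.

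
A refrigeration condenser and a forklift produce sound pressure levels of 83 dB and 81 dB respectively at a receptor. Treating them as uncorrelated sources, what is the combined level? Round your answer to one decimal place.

85.1 dB

Incoherent sources combine by intensity addition: L_total = 10·log₁₀(Σ 10^(L_i/10)).
Σ 10^(L/10) = 10^(83/10) + 10^(81/10) = 3.254e+08.
L_total = 10·log₁₀(3.254e+08) = 85.12 dB.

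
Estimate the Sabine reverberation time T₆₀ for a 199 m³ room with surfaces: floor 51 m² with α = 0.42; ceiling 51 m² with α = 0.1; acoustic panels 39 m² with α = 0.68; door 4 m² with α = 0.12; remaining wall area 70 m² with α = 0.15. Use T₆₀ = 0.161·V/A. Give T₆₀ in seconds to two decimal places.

0.50 s

Total absorption A = 51·0.42 + 51·0.1 + 39·0.68 + 4·0.12 + 70·0.15 = 64.02 m² sabins.
T₆₀ = 0.161 × 199 / 64.02 = 0.500 s.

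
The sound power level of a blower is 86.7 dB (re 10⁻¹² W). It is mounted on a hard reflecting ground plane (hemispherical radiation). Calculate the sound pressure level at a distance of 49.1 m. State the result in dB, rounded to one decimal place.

44.9 dB

Free-field hemispherical radiation: L_p = L_w − 10·log₁₀(2π·r²), r = 49.1 m.
2π·r² = 1.515e+04 m², 10·log₁₀ of that is 41.803 dB.
L_p = 86.7 − 41.803 = 44.90 dB.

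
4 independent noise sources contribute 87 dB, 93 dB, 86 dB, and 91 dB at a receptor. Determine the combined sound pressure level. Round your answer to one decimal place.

Incoherent sources combine by intensity addition: L_total = 10·log₁₀(Σ 10^(L_i/10)).
Σ 10^(L/10) = 10^(87/10) + 10^(93/10) + 10^(86/10) + 10^(91/10) = 4.153e+09.
L_total = 10·log₁₀(4.153e+09) = 96.18 dB.

96.2 dB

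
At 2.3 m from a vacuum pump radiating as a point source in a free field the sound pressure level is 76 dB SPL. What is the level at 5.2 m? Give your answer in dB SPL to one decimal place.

Spherical spreading from a point source gives a 20·log₁₀(r₂/r₁) drop.
L₂ = 76 − 20·log₁₀(5.2/2.3) = 76 − 7.086 = 68.91 dB SPL.

68.9 dB SPL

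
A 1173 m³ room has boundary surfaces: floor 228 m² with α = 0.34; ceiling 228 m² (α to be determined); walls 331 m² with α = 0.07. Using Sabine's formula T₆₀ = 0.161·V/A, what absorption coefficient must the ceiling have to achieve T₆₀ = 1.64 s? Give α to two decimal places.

Required total absorption A = 0.161·1173/1.64 = 115.15 m².
Absorption from the other surfaces = 228·0.34 + 331·0.07 = 100.69 m², so the ceiling must supply 14.46 m² over 228 m².
α = 14.46/228 = 0.063.

0.06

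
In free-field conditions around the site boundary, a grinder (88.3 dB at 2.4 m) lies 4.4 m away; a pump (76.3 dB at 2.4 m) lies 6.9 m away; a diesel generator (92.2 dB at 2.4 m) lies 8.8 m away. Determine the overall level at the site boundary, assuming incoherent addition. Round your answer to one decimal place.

First find each source's level at the receiver (point-source: −20·log₁₀(r/r_ref)), then combine on an intensity basis.
grinder: 88.3 − 20·log₁₀(4.4/2.4) = 88.3 − 5.26 = 83.04 dB.
pump: 76.3 − 20·log₁₀(6.9/2.4) = 76.3 − 9.17 = 67.13 dB.
diesel generator: 92.2 − 20·log₁₀(8.8/2.4) = 92.2 − 11.29 = 80.91 dB.
Σ 10^(L/10) = 3.297e+08 → L_total = 10·log₁₀(3.297e+08) = 85.18 dB.

85.2 dB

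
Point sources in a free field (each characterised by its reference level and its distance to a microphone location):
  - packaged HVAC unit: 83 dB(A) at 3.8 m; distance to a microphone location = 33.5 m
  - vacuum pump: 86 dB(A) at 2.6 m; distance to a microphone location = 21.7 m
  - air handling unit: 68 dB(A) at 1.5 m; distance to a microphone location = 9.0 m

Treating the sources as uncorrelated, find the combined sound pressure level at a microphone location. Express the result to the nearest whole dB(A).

69 dB(A)

First find each source's level at the receiver (point-source: −20·log₁₀(r/r_ref)), then combine on an intensity basis.
packaged HVAC unit: 83 − 20·log₁₀(33.5/3.8) = 83 − 18.91 = 64.09 dB(A).
vacuum pump: 86 − 20·log₁₀(21.7/2.6) = 86 − 18.43 = 67.57 dB(A).
air handling unit: 68 − 20·log₁₀(9.0/1.5) = 68 − 15.56 = 52.44 dB(A).
Σ 10^(L/10) = 8.458e+06 → L_total = 10·log₁₀(8.458e+06) = 69.27 dB(A).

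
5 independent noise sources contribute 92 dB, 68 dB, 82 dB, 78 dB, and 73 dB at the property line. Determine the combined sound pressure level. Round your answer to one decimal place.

92.6 dB

For uncorrelated sources the intensities add, so convert each level to linear form, sum, and take 10·log₁₀ of the total.
Σ 10^(L/10) = 10^(92/10) + 10^(68/10) + 10^(82/10) + 10^(78/10) + 10^(73/10) = 1.833e+09.
L_total = 10·log₁₀(1.833e+09) = 92.63 dB.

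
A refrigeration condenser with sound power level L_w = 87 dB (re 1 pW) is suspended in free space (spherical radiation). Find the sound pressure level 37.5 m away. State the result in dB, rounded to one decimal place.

L_p = L_w − 10·log₁₀(4π·r²) with r = 37.5 m.
4π·r² = 1.767e+04 m², 10·log₁₀ of that is 42.473 dB.
L_p = 87 − 42.473 = 44.53 dB.

44.5 dB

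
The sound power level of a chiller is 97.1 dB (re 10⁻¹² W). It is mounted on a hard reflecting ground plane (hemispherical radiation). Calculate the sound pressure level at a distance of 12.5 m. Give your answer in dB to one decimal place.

The power spreads over a hemisphere of area 2π·r², so L_p = L_w − 10·log₁₀(2π·r²).
2π·r² = 981.7 m², 10·log₁₀ of that is 29.920 dB.
L_p = 97.1 − 29.920 = 67.18 dB.

67.2 dB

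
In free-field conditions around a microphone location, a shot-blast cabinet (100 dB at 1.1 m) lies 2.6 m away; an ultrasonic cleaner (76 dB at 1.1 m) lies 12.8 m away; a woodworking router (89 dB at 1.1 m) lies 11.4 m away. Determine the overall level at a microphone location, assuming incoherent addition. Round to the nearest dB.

Apply inverse-square spreading to bring every level to the receiver, then sum 10^(L/10).
shot-blast cabinet: 100 − 20·log₁₀(2.6/1.1) = 100 − 7.47 = 92.53 dB.
ultrasonic cleaner: 76 − 20·log₁₀(12.8/1.1) = 76 − 21.32 = 54.68 dB.
woodworking router: 89 − 20·log₁₀(11.4/1.1) = 89 − 20.31 = 68.69 dB.
Σ 10^(L/10) = 1.798e+09 → L_total = 10·log₁₀(1.798e+09) = 92.55 dB.

93 dB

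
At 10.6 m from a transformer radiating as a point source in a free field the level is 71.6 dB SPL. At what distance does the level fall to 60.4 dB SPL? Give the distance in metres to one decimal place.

38.5 m

Point-source spreading drops the level by 20·log₁₀(r₂/r₁); inverting, r₂/r₁ = 10^(ΔL/20).
r₂ = 10.6·10^((71.6−60.4)/20) = 10.6·10^(11.2/20) = 38.49 m.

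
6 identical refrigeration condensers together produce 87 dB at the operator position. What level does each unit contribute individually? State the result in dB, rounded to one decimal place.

6 equal contributions raise the level by 10·log₁₀ 6 = 7.782 dB, so each unit alone gives 87 − 7.782.

79.2 dB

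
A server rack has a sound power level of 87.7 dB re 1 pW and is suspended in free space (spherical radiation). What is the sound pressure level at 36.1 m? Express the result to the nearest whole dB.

Free-field spherical radiation: L_p = L_w − 10·log₁₀(4π·r²), r = 36.1 m.
4π·r² = 1.638e+04 m², 10·log₁₀ of that is 42.142 dB.
L_p = 87.7 − 42.142 = 45.56 dB.

46 dB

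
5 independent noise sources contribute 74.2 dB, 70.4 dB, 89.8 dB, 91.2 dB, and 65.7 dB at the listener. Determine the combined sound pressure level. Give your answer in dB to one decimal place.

93.6 dB

For uncorrelated sources the intensities add, so convert each level to linear form, sum, and take 10·log₁₀ of the total.
Σ 10^(L/10) = 10^(74.2/10) + 10^(70.4/10) + 10^(89.8/10) + 10^(91.2/10) + 10^(65.7/10) = 2.314e+09.
L_total = 10·log₁₀(2.314e+09) = 93.64 dB.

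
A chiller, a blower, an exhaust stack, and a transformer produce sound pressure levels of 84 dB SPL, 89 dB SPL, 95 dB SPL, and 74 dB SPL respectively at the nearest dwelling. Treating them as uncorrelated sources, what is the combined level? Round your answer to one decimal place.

96.3 dB SPL

Incoherent sources combine by intensity addition: L_total = 10·log₁₀(Σ 10^(L_i/10)).
Σ 10^(L/10) = 10^(84/10) + 10^(89/10) + 10^(95/10) + 10^(74/10) = 4.233e+09.
L_total = 10·log₁₀(4.233e+09) = 96.27 dB SPL.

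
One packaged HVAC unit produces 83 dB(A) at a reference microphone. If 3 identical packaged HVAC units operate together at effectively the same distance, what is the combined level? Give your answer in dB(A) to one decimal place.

87.8 dB(A)

N identical incoherent sources raise the level by 10·log₁₀ N.
L_total = 83 + 10·log₁₀(3) = 83 + 4.771 = 87.77 dB(A).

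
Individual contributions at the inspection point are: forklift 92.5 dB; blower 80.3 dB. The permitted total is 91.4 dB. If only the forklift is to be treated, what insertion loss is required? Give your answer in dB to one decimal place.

Fixed contribution from the other source: Σ 10^(L/10) = 10^(80.3/10) = 1.072e+08 (80.30 dB).
To meet 91.4 dB overall, the treated forklift may contribute at most 10^(91.4/10) − 1.072e+08 = 1.273e+09, i.e. 91.05 dB.
Required insertion loss = 92.5 − 91.05 = 1.45 dB.

1.5 dB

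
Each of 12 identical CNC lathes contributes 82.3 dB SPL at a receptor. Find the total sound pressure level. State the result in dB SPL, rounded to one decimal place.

93.1 dB SPL

With 12 equal, uncorrelated contributions the intensity is 12× that of one unit, giving a rise of 10·log₁₀ 12.
L_total = 82.3 + 10·log₁₀(12) = 82.3 + 10.792 = 93.09 dB SPL.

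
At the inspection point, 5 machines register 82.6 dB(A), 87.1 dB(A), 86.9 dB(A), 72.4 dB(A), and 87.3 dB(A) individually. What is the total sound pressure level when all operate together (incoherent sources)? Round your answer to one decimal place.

92.4 dB(A)

Incoherent sources combine by intensity addition: L_total = 10·log₁₀(Σ 10^(L_i/10)).
Σ 10^(L/10) = 10^(82.6/10) + 10^(87.1/10) + 10^(86.9/10) + 10^(72.4/10) + 10^(87.3/10) = 1.739e+09.
L_total = 10·log₁₀(1.739e+09) = 92.40 dB(A).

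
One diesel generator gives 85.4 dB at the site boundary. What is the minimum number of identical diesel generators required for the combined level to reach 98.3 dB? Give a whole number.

20

N identical sources give L₁ + 10·log₁₀ N, so require 10·log₁₀ N ≥ 98.3 − 85.4 = 12.9 dB.
N ≥ 10^(12.9/10) = 19.498, so N = 20.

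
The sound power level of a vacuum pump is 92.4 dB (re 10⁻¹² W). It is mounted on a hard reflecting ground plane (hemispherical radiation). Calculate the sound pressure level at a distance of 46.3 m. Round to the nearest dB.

L_p = L_w − 10·log₁₀(2π·r²) with r = 46.3 m.
2π·r² = 1.347e+04 m², 10·log₁₀ of that is 41.293 dB.
L_p = 92.4 − 41.293 = 51.11 dB.

51 dB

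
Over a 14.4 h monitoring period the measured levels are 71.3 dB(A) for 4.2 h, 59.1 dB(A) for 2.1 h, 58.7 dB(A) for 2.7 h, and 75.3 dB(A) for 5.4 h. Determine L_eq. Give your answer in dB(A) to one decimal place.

72.3 dB(A)

L_eq = 10·log₁₀[(1/T)·Σ tᵢ·10^(Lᵢ/10)] with T = 14.4 h.
Σ tᵢ·10^(Lᵢ/10) = 4.2·10^(71.3/10) + 2.1·10^(59.1/10) + 2.7·10^(58.7/10) + 5.4·10^(75.3/10) = 2.433e+08.
L_eq = 10·log₁₀(2.433e+08/14.4) = 72.28 dB(A).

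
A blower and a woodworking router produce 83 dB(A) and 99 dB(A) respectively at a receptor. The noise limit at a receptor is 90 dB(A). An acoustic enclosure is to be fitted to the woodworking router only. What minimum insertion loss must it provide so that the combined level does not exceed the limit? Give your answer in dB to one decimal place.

10.0 dB

Everything except the woodworking router sums to 10^(83/10) = 1.995e+08 in linear terms, 83.00 dB(A).
To meet 90 dB(A) overall, the treated woodworking router may contribute at most 10^(90/10) − 1.995e+08 = 8.005e+08, i.e. 89.03 dB(A).
Required insertion loss = 99 − 89.03 = 9.97 dB.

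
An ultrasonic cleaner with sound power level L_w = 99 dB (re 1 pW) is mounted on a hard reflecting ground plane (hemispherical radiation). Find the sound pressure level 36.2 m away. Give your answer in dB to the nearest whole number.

L_p = L_w − 10·log₁₀(2π·r²) with r = 36.2 m.
2π·r² = 8234 m², 10·log₁₀ of that is 39.156 dB.
L_p = 99 − 39.156 = 59.84 dB.

60 dB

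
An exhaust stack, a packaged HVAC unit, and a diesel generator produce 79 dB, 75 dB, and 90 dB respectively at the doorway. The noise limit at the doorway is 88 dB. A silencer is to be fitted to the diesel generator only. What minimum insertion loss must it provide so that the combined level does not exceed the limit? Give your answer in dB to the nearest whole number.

Fixed contribution from the other sources: Σ 10^(L/10) = 10^(79/10) + 10^(75/10) = 1.111e+08 (80.46 dB).
To meet 88 dB overall, the treated diesel generator may contribute at most 10^(88/10) − 1.111e+08 = 5.199e+08, i.e. 87.16 dB.
Required insertion loss = 90 − 87.16 = 2.84 dB.

3 dB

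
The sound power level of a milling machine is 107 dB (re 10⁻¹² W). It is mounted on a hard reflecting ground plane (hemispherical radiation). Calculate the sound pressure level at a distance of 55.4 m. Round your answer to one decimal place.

64.1 dB

The power spreads over a hemisphere of area 2π·r², so L_p = L_w − 10·log₁₀(2π·r²).
2π·r² = 1.928e+04 m², 10·log₁₀ of that is 42.852 dB.
L_p = 107 − 42.852 = 64.15 dB.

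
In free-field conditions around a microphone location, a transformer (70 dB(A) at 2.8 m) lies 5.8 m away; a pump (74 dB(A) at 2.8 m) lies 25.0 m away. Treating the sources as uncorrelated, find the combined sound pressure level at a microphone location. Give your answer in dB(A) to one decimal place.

Apply inverse-square spreading to bring every level to the receiver, then sum 10^(L/10).
transformer: 70 − 20·log₁₀(5.8/2.8) = 70 − 6.33 = 63.67 dB(A).
pump: 74 − 20·log₁₀(25.0/2.8) = 74 − 19.02 = 54.98 dB(A).
Σ 10^(L/10) = 2.646e+06 → L_total = 10·log₁₀(2.646e+06) = 64.23 dB(A).

64.2 dB(A)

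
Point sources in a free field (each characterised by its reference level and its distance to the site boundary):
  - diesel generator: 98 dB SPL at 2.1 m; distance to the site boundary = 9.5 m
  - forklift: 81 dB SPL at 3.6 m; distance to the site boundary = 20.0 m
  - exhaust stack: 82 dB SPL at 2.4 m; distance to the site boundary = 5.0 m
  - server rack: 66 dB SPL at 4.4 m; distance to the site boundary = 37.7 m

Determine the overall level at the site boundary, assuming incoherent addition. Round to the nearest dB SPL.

First find each source's level at the receiver (point-source: −20·log₁₀(r/r_ref)), then combine on an intensity basis.
diesel generator: 98 − 20·log₁₀(9.5/2.1) = 98 − 13.11 = 84.89 dB SPL.
forklift: 81 − 20·log₁₀(20.0/3.6) = 81 − 14.89 = 66.11 dB SPL.
exhaust stack: 82 − 20·log₁₀(5.0/2.4) = 82 − 6.38 = 75.62 dB SPL.
server rack: 66 − 20·log₁₀(37.7/4.4) = 66 − 18.66 = 47.34 dB SPL.
Σ 10^(L/10) = 3.490e+08 → L_total = 10·log₁₀(3.490e+08) = 85.43 dB SPL.

85 dB SPL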